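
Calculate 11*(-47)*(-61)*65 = 2049905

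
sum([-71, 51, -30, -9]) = -59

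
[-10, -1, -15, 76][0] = -10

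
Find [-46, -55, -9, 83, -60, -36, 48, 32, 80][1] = -55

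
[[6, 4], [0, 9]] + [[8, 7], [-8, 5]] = [[14, 11], [-8, 14]]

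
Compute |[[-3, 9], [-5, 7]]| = (-3)*(7) - (9)*(-5)
= 24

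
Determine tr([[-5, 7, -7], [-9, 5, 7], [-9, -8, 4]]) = 4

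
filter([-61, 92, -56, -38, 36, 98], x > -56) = keep x where x > -56: -61✗, 92✓, -56✗, -38✓, 36✓, 98✓
= [92, -38, 36, 98]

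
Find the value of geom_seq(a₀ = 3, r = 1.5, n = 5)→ a_0 = 3*1.5^0 = 3.0
a_1 = 3*1.5^1 = 4.5
a_2 = 3*1.5^2 = 6.75
...
= [3.0, 4.5, 6.75, 10.125, 15.1875]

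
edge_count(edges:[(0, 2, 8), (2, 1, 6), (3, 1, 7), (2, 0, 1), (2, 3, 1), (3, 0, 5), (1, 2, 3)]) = 7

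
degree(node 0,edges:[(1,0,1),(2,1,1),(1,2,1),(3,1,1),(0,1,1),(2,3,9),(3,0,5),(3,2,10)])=incident: (1,0), (0,1), (3,0)
= 3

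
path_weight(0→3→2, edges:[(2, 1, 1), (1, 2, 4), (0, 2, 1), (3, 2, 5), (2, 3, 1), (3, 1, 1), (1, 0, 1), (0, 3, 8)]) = w(0→3)=8 + w(3→2)=5
= 13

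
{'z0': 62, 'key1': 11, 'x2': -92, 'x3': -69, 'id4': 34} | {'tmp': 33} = {'z0': 62, 'key1': 11, 'x2': -92, 'x3': -69, 'id4': 34, 'tmp': 33}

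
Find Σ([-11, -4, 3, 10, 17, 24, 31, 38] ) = 108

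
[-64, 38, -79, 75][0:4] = [-64, 38, -79, 75]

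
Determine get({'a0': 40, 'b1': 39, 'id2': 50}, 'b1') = 39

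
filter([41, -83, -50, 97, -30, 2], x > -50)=keep x where x > -50: 41✓, -83✗, -50✗, 97✓, -30✓, 2✓
= [41, 97, -30, 2]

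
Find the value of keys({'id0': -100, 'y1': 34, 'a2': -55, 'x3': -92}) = ['id0', 'y1', 'a2', 'x3']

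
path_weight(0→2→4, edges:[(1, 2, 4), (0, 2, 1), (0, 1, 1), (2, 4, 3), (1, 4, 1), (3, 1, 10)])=w(0→2)=1 + w(2→4)=3
= 4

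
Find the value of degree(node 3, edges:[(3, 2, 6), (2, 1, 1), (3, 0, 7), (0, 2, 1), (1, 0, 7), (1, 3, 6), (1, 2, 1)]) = incident: (3,2), (3,0), (1,3)
= 3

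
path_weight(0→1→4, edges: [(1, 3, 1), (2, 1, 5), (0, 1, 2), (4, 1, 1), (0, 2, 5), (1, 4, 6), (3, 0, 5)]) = w(0→1)=2 + w(1→4)=6
= 8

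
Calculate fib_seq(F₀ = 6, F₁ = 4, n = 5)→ [6, 4, 10, 14, 24]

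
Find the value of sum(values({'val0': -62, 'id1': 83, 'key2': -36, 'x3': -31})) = (-62) + 83 + (-36) + (-31)
= -46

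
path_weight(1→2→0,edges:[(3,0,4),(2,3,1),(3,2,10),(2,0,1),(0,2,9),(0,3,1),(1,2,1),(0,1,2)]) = w(1→2)=1 + w(2→0)=1
= 2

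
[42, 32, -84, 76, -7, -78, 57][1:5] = [32, -84, 76, -7]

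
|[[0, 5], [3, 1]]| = -15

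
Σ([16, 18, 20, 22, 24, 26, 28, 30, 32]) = 216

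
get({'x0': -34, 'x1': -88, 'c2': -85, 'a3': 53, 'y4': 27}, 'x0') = -34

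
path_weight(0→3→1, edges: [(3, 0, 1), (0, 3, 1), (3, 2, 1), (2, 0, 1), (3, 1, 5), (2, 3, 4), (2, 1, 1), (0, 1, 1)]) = w(0→3)=1 + w(3→1)=5
= 6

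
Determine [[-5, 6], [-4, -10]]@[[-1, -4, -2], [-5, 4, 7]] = [[-25, 44, 52], [54, -24, -62]]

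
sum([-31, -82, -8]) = -121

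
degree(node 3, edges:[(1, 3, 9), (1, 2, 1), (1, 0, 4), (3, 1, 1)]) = incident: (1,3), (3,1)
= 2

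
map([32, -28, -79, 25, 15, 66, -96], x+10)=32+10=42, -28+10=-18, -79+10=-69, 25+10=35, 15+10=25, 66+10=76, -96+10=-86
= [42, -18, -69, 35, 25, 76, -86]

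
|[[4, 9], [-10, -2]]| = (4)*(-2) - (9)*(-10)
= 82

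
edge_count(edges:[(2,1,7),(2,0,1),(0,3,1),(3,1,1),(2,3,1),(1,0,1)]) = 6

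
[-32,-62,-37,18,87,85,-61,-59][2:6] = [-37, 18, 87, 85]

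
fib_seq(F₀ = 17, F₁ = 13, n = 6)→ [17, 13, 30, 43, 73, 116]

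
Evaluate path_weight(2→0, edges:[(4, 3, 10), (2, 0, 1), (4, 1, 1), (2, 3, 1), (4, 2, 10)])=w(2→0)=1
= 1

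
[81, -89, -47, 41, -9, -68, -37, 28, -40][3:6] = [41, -9, -68]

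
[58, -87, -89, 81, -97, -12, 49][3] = 81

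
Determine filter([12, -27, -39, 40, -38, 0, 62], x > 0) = keep x where x > 0: 12✓, -27✗, -39✗, 40✓, -38✗, 0✗, 62✓
= [12, 40, 62]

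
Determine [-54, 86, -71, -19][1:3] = [86, -71]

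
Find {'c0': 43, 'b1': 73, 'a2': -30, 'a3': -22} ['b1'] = 73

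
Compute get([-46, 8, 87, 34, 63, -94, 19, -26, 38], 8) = 38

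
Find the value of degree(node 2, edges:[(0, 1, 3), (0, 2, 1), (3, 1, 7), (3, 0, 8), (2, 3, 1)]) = 2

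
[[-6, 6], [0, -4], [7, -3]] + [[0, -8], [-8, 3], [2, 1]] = [[-6, -2], [-8, -1], [9, -2]]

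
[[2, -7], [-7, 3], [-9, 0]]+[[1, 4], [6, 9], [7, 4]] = [[3, -3], [-1, 12], [-2, 4]]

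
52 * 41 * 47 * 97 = 9719788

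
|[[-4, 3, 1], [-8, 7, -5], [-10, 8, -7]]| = (1)*(-4)*det([[7, -5], [8, -7]]) + (-1)*(3)*det([[-8, -5], [-10, -7]]) + (1)*(1)*det([[-8, 7], [-10, 8]])
= 36 + -18 + 6
= 24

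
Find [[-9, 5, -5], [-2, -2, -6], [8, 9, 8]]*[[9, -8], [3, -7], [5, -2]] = [[-91, 47], [-54, 42], [139, -143]]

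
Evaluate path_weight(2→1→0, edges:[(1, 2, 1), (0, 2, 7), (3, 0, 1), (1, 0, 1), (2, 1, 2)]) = 3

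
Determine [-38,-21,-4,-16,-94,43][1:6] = [-21, -4, -16, -94, 43]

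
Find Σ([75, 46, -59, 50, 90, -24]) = 75 + 46 + (-59) + 50 + 90 + (-24)
= 178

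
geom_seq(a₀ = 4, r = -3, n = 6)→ a_0 = 4*(-3)^0 = 4
a_1 = 4*(-3)^1 = -12
a_2 = 4*(-3)^2 = 36
...
= [4, -12, 36, -108, 324, -972]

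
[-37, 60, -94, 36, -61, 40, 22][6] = 22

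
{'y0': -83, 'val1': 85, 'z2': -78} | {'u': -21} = {'y0': -83, 'val1': 85, 'z2': -78, 'u': -21}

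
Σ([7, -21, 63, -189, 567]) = 7 + -21 + 63 + -189 + 567
= 427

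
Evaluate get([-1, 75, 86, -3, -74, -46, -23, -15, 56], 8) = 56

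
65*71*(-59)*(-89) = 24233365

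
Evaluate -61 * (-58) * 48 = 169824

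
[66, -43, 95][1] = -43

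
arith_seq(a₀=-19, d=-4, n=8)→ a_0 = -19 + 0*-4 = -19
a_1 = -19 + 1*-4 = -23
a_2 = -19 + 2*-4 = -27
...
= [-19, -23, -27, -31, -35, -39, -43, -47]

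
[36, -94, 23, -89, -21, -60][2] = 23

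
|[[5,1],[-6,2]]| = 16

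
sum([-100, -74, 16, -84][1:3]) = -58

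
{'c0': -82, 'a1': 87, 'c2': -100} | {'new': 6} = {'c0': -82, 'a1': 87, 'c2': -100, 'new': 6}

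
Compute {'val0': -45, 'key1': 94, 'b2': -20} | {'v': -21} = {'val0': -45, 'key1': 94, 'b2': -20, 'v': -21}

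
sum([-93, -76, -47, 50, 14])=-152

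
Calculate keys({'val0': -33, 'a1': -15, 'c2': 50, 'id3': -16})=['val0', 'a1', 'c2', 'id3']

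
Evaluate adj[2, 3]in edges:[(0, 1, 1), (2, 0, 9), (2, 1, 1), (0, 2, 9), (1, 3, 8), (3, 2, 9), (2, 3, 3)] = 3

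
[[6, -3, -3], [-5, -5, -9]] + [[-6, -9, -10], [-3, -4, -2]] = [[0, -12, -13], [-8, -9, -11]]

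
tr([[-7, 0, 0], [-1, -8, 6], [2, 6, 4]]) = -11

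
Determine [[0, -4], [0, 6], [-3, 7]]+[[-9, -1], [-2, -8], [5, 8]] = [[-9, -5], [-2, -2], [2, 15]]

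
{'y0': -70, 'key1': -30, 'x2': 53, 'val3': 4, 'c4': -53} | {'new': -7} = {'y0': -70, 'key1': -30, 'x2': 53, 'val3': 4, 'c4': -53, 'new': -7}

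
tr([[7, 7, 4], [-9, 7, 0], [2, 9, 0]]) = 14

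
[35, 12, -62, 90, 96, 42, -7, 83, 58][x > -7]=[35, 12, 90, 96, 42, 83, 58]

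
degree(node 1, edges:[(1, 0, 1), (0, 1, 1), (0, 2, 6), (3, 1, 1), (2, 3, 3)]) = 3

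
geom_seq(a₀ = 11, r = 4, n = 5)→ [11, 44, 176, 704, 2816]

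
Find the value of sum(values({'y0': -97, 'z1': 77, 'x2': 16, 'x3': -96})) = (-97) + 77 + 16 + (-96)
= -100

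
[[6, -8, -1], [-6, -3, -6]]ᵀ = [[6, -6], [-8, -3], [-1, -6]]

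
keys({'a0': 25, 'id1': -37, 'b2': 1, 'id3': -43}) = ['a0', 'id1', 'b2', 'id3']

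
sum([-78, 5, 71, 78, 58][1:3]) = slice → [5, 71]
5 + 71
= 76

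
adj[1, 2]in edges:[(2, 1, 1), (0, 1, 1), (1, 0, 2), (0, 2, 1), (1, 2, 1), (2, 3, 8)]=1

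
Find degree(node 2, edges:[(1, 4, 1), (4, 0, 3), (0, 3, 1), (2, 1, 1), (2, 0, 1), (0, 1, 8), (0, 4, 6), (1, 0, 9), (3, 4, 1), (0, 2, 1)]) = incident: (2,1), (2,0), (0,2)
= 3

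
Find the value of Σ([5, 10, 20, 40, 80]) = 155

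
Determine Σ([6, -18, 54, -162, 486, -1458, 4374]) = 6 + -18 + 54 + -162 + 486 + -1458 + 4374
= 3282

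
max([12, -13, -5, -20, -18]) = 12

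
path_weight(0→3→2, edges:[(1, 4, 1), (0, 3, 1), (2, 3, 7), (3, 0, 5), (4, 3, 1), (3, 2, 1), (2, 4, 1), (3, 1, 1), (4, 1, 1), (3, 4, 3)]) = 2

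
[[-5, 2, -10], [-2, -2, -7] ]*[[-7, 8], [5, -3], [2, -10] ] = [[25, 54], [-10, 60]]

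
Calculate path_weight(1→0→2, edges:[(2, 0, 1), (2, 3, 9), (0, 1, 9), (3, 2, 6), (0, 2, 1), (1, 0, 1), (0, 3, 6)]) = w(1→0)=1 + w(0→2)=1
= 2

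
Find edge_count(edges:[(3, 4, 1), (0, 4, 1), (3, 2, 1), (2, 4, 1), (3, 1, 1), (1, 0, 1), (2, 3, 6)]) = 7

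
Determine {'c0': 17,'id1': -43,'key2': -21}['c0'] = 17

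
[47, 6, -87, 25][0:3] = [47, 6, -87]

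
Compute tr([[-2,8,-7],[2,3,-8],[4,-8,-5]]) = -4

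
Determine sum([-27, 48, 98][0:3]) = 119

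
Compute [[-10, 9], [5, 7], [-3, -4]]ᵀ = [[-10, 5, -3], [9, 7, -4]]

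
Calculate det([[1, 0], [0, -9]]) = -9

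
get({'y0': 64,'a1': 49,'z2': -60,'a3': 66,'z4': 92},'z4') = 92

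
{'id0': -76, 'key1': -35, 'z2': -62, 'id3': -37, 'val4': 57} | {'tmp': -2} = {'id0': -76, 'key1': -35, 'z2': -62, 'id3': -37, 'val4': 57, 'tmp': -2}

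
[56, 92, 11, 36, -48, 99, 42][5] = 99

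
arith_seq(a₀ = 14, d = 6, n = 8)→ [14, 20, 26, 32, 38, 44, 50, 56]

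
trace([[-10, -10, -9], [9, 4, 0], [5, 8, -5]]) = -11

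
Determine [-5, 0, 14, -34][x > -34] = keep x where x > -34: -5✓, 0✓, 14✓, -34✗
= [-5, 0, 14]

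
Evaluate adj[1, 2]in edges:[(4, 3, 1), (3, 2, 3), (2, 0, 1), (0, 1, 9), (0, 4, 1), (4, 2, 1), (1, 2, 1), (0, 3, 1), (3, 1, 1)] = 1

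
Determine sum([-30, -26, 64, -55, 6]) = -41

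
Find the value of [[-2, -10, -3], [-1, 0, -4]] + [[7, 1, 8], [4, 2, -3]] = [[5, -9, 5], [3, 2, -7]]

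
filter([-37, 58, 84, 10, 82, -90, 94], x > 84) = [94]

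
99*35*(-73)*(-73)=18464985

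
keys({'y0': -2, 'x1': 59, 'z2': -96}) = ['y0', 'x1', 'z2']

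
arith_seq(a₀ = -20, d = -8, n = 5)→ a_0 = -20 + 0*-8 = -20
a_1 = -20 + 1*-8 = -28
a_2 = -20 + 2*-8 = -36
...
= [-20, -28, -36, -44, -52]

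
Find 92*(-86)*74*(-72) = 42155136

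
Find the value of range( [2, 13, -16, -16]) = 29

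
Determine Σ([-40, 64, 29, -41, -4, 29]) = 37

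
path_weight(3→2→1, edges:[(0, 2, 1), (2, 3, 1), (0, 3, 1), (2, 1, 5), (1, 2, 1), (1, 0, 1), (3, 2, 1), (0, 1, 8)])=w(3→2)=1 + w(2→1)=5
= 6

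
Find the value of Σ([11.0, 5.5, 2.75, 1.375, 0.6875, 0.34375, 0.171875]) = 11.0 + 5.5 + 2.75 + 1.375 + 0.6875 + 0.34375 + 0.171875
= 21.828125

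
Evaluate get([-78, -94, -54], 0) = -78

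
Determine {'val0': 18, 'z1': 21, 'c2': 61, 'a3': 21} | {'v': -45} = {'val0': 18, 'z1': 21, 'c2': 61, 'a3': 21, 'v': -45}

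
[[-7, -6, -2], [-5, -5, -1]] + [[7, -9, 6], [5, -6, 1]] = [[0, -15, 4], [0, -11, 0]]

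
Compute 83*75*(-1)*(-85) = 529125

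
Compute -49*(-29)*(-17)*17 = -410669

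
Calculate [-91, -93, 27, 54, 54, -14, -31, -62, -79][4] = 54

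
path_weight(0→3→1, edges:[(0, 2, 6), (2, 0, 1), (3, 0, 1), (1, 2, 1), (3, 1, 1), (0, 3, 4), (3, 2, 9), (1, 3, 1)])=w(0→3)=4 + w(3→1)=1
= 5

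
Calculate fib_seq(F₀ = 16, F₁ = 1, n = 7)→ [16, 1, 17, 18, 35, 53, 88]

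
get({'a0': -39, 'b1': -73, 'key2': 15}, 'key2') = 15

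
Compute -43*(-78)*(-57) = -191178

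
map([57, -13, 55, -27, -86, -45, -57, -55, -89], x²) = [3249, 169, 3025, 729, 7396, 2025, 3249, 3025, 7921]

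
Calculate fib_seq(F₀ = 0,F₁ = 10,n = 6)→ F_2 = F_1 + F_0 = 10
F_3 = F_2 + F_1 = 20
F_4 = F_3 + F_2 = 30
...
= [0, 10, 10, 20, 30, 50]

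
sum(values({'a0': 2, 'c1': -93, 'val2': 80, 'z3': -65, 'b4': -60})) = 2 + (-93) + 80 + (-65) + (-60)
= -136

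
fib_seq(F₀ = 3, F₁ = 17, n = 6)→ [3, 17, 20, 37, 57, 94]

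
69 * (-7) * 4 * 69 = -133308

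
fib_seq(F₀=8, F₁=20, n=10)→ [8, 20, 28, 48, 76, 124, 200, 324, 524, 848]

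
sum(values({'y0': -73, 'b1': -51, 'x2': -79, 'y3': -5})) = -208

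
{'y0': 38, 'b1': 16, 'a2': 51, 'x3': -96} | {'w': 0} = {'y0': 38, 'b1': 16, 'a2': 51, 'x3': -96, 'w': 0}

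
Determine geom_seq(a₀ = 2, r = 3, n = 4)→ a_0 = 2*3^0 = 2
a_1 = 2*3^1 = 6
a_2 = 2*3^2 = 18
...
= [2, 6, 18, 54]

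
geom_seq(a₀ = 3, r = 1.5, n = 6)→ [3.0, 4.5, 6.75, 10.125, 15.1875, 22.78125]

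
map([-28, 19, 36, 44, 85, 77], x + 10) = -28+10=-18, 19+10=29, 36+10=46, 44+10=54, 85+10=95, 77+10=87
= [-18, 29, 46, 54, 95, 87]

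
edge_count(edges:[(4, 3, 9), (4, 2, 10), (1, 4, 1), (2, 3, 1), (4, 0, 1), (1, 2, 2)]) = 6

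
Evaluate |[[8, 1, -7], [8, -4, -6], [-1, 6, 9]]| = -374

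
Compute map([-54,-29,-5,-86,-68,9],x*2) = -54*2=-108, -29*2=-58, -5*2=-10, -86*2=-172, -68*2=-136, 9*2=18
= [-108, -58, -10, -172, -136, 18]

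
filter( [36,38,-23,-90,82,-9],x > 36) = keep x where x > 36: 36✗, 38✓, -23✗, -90✗, 82✓, -9✗
= [38, 82]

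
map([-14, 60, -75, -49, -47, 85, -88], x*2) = -14*2=-28, 60*2=120, -75*2=-150, -49*2=-98, -47*2=-94, 85*2=170, -88*2=-176
= [-28, 120, -150, -98, -94, 170, -176]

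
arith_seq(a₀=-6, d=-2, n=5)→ a_0 = -6 + 0*-2 = -6
a_1 = -6 + 1*-2 = -8
a_2 = -6 + 2*-2 = -10
...
= [-6, -8, -10, -12, -14]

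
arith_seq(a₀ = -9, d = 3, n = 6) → a_0 = -9 + 0*3 = -9
a_1 = -9 + 1*3 = -6
a_2 = -9 + 2*3 = -3
...
= [-9, -6, -3, 0, 3, 6]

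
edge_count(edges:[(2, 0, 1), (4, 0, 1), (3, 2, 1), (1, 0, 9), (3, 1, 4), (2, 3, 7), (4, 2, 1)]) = 7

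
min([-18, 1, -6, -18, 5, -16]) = -18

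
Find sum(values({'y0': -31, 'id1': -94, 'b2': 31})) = -94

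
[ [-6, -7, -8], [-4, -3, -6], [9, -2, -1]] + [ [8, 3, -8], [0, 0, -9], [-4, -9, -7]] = [[2, -4, -16], [-4, -3, -15], [5, -11, -8]]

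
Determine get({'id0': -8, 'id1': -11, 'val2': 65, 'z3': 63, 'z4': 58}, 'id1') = -11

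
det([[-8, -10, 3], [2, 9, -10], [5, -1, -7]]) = 803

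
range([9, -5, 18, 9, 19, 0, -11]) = 30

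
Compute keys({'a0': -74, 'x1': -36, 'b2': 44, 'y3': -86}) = ['a0', 'x1', 'b2', 'y3']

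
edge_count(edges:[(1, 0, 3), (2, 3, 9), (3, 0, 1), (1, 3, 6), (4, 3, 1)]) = 5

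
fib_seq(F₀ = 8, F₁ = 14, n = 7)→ [8, 14, 22, 36, 58, 94, 152]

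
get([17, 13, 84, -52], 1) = 13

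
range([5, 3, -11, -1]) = 16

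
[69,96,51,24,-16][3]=24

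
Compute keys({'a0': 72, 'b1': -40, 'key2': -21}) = ['a0', 'b1', 'key2']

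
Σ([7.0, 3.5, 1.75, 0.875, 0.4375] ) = 13.5625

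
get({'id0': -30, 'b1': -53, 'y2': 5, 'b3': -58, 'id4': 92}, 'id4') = 92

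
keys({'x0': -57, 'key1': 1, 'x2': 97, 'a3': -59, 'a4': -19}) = ['x0', 'key1', 'x2', 'a3', 'a4']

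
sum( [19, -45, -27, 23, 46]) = 19 + (-45) + (-27) + 23 + 46
= 16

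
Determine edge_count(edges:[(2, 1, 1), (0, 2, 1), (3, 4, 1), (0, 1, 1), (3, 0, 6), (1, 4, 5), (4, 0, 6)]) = 7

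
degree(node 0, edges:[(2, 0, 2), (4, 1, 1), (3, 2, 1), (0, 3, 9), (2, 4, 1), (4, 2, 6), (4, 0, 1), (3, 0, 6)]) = incident: (2,0), (0,3), (4,0), (3,0)
= 4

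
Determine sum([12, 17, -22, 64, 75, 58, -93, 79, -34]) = 156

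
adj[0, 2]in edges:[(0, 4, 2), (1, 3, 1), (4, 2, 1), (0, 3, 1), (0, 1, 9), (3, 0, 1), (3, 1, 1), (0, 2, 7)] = 7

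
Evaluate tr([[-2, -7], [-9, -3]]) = -5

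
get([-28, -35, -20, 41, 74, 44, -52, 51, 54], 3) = 41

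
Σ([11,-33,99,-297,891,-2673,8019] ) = 11 + -33 + 99 + -297 + 891 + -2673 + 8019
= 6017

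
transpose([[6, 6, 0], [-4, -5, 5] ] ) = [[6, -4], [6, -5], [0, 5]]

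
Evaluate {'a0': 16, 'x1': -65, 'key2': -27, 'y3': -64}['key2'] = -27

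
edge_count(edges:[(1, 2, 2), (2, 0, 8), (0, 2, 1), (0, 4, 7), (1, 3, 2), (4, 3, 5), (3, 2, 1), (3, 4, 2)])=8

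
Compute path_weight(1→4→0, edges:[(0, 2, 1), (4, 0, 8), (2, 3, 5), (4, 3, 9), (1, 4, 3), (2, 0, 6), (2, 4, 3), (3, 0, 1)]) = 11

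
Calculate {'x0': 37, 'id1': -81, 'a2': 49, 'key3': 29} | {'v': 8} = {'x0': 37, 'id1': -81, 'a2': 49, 'key3': 29, 'v': 8}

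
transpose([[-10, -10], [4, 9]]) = [[-10, 4], [-10, 9]]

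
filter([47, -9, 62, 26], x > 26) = keep x where x > 26: 47✓, -9✗, 62✓, 26✗
= [47, 62]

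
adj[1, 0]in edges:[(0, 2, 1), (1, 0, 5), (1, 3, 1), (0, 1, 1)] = 5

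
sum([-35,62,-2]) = (-35) + 62 + (-2)
= 25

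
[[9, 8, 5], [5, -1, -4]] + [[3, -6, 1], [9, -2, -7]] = [[12, 2, 6], [14, -3, -11]]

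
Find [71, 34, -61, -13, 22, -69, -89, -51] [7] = -51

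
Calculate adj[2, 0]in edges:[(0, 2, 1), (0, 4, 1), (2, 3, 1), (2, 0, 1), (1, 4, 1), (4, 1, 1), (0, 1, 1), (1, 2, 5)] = 1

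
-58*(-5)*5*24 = 34800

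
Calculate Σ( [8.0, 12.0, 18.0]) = 8.0 + 12.0 + 18.0
= 38.0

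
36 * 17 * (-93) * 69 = -3927204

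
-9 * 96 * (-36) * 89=2768256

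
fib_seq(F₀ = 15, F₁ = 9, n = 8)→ F_2 = F_1 + F_0 = 24
F_3 = F_2 + F_1 = 33
F_4 = F_3 + F_2 = 57
...
= [15, 9, 24, 33, 57, 90, 147, 237]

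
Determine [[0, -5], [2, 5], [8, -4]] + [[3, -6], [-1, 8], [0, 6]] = [[3, -11], [1, 13], [8, 2]]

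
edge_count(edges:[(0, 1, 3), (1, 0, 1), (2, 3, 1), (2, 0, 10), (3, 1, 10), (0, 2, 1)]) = 6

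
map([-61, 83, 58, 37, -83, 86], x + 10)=[-51, 93, 68, 47, -73, 96]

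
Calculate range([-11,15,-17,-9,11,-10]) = 32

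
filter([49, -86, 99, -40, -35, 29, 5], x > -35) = [49, 99, 29, 5]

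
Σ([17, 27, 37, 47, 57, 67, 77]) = 329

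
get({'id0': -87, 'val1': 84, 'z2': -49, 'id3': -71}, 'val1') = 84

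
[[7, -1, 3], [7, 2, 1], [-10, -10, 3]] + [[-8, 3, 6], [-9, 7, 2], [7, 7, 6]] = [[-1, 2, 9], [-2, 9, 3], [-3, -3, 9]]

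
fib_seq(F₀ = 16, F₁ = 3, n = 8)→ F_2 = F_1 + F_0 = 19
F_3 = F_2 + F_1 = 22
F_4 = F_3 + F_2 = 41
...
= [16, 3, 19, 22, 41, 63, 104, 167]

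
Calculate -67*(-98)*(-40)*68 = -17859520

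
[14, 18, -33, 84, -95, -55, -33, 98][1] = 18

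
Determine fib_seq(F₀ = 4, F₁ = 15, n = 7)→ F_2 = F_1 + F_0 = 19
F_3 = F_2 + F_1 = 34
F_4 = F_3 + F_2 = 53
...
= [4, 15, 19, 34, 53, 87, 140]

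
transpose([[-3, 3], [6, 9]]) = [[-3, 6], [3, 9]]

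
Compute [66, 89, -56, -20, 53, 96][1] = 89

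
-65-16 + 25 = -56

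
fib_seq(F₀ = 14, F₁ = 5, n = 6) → [14, 5, 19, 24, 43, 67]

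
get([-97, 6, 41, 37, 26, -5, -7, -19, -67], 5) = -5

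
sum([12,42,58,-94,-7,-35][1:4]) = slice → [42, 58, -94]
42 + 58 + (-94)
= 6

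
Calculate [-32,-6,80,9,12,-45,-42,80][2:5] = [80, 9, 12]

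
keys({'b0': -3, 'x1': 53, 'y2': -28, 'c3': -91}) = ['b0', 'x1', 'y2', 'c3']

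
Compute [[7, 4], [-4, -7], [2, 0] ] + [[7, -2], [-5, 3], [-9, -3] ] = [[14, 2], [-9, -4], [-7, -3]]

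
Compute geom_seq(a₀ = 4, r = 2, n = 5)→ [4, 8, 16, 32, 64]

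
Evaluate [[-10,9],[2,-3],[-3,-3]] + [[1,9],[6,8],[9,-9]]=[[-9, 18], [8, 5], [6, -12]]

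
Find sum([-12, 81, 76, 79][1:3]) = slice → [81, 76]
81 + 76
= 157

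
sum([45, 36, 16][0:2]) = 81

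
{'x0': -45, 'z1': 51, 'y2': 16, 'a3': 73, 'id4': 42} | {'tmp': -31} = {'x0': -45, 'z1': 51, 'y2': 16, 'a3': 73, 'id4': 42, 'tmp': -31}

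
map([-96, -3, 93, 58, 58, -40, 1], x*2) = [-192, -6, 186, 116, 116, -80, 2]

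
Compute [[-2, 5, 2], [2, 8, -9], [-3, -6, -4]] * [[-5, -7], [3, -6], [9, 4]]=C[0][0] = (-2)*(-5) + (5)*(3) + (2)*(9) = 43
C[0][1] = (-2)*(-7) + (5)*(-6) + (2)*(4) = -8
C[1][0] = (2)*(-5) + (8)*(3) + (-9)*(9) = -67
C[1][1] = (2)*(-7) + (8)*(-6) + (-9)*(4) = -98
C[2][0] = (-3)*(-5) + (-6)*(3) + (-4)*(9) = -39
C[2][1] = (-3)*(-7) + (-6)*(-6) + (-4)*(4) = 41
= [[43, -8], [-67, -98], [-39, 41]]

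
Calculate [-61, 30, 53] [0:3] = [-61, 30, 53]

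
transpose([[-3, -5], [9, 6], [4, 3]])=[[-3, 9, 4], [-5, 6, 3]]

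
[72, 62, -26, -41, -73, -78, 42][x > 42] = keep x where x > 42: 72✓, 62✓, -26✗, -41✗, -73✗, -78✗, 42✗
= [72, 62]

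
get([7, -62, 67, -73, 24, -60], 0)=7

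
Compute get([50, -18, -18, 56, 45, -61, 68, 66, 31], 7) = 66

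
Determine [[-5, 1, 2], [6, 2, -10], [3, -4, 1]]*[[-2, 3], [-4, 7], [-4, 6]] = [[-2, 4], [20, -28], [6, -13]]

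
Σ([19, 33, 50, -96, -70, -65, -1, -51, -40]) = -221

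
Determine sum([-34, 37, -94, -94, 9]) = -176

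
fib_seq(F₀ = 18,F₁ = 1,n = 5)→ [18, 1, 19, 20, 39]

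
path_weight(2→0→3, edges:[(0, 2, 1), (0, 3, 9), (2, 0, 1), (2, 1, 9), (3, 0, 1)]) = w(2→0)=1 + w(0→3)=9
= 10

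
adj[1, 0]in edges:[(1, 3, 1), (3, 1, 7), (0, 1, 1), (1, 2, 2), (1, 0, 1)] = 1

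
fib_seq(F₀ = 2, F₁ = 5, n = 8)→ F_2 = F_1 + F_0 = 7
F_3 = F_2 + F_1 = 12
F_4 = F_3 + F_2 = 19
...
= [2, 5, 7, 12, 19, 31, 50, 81]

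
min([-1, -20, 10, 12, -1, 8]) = -20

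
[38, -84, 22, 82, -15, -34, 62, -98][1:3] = [-84, 22]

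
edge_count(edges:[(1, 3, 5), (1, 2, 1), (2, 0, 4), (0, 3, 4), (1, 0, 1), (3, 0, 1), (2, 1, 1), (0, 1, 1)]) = 8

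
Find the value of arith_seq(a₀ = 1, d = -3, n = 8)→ [1, -2, -5, -8, -11, -14, -17, -20]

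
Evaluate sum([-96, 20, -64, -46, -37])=-223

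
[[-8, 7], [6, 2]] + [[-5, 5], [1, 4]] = [[-13, 12], [7, 6]]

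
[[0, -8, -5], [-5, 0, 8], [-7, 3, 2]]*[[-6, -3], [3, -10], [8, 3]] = [[-64, 65], [94, 39], [67, -3]]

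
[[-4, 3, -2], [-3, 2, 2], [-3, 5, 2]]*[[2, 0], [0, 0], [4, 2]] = C[0][0] = (-4)*(2) + (3)*(0) + (-2)*(4) = -16
C[0][1] = (-4)*(0) + (3)*(0) + (-2)*(2) = -4
C[1][0] = (-3)*(2) + (2)*(0) + (2)*(4) = 2
C[1][1] = (-3)*(0) + (2)*(0) + (2)*(2) = 4
C[2][0] = (-3)*(2) + (5)*(0) + (2)*(4) = 2
C[2][1] = (-3)*(0) + (5)*(0) + (2)*(2) = 4
= [[-16, -4], [2, 4], [2, 4]]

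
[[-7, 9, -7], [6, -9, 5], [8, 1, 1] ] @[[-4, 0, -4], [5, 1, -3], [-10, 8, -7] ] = [[143, -47, 50], [-119, 31, -32], [-37, 9, -42]]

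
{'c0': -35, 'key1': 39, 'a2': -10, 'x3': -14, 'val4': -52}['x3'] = -14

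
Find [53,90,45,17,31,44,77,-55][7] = -55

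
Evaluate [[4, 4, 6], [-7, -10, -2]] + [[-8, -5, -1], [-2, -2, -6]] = [[-4, -1, 5], [-9, -12, -8]]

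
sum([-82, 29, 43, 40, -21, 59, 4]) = (-82) + 29 + 43 + 40 + (-21) + 59 + 4
= 72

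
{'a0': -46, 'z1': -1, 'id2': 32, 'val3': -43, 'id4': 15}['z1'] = -1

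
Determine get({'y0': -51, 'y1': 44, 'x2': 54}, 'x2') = 54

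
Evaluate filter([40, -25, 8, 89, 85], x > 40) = [89, 85]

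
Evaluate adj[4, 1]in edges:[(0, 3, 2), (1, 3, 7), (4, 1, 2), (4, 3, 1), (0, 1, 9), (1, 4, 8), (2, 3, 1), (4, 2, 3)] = 2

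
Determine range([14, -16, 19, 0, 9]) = 35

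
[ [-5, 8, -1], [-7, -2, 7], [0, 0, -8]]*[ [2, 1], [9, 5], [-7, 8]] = [[69, 27], [-81, 39], [56, -64]]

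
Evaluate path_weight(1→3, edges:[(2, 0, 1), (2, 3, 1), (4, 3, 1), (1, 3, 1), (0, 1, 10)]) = w(1→3)=1
= 1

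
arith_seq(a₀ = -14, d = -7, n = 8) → [-14, -21, -28, -35, -42, -49, -56, -63]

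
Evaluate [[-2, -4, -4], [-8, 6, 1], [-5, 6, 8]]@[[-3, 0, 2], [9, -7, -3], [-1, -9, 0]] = [[-26, 64, 8], [77, -51, -34], [61, -114, -28]]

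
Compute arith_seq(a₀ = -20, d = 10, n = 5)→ a_0 = -20 + 0*10 = -20
a_1 = -20 + 1*10 = -10
a_2 = -20 + 2*10 = 0
...
= [-20, -10, 0, 10, 20]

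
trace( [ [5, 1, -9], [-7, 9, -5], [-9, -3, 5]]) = 19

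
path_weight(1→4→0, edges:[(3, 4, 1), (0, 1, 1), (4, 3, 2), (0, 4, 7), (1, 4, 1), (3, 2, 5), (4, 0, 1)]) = w(1→4)=1 + w(4→0)=1
= 2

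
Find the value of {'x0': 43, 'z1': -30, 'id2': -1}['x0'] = 43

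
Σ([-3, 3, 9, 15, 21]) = (-3) + 3 + 9 + 15 + 21
= 45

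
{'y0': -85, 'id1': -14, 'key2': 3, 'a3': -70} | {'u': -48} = {'y0': -85, 'id1': -14, 'key2': 3, 'a3': -70, 'u': -48}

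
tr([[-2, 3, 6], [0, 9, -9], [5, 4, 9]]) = diagonal: (-2) + 9 + 9
= 16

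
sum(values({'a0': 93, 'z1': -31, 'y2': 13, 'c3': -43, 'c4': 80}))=112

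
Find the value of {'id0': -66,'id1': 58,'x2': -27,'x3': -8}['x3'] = -8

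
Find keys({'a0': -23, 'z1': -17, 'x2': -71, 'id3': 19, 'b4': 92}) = ['a0', 'z1', 'x2', 'id3', 'b4']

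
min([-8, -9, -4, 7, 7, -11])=-11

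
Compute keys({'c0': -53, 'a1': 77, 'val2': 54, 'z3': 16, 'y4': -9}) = ['c0', 'a1', 'val2', 'z3', 'y4']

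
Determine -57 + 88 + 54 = 85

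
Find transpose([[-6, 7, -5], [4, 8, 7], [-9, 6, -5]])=[[-6, 4, -9], [7, 8, 6], [-5, 7, -5]]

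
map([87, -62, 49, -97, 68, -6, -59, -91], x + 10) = [97, -52, 59, -87, 78, 4, -49, -81]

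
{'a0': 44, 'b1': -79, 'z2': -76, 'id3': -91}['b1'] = -79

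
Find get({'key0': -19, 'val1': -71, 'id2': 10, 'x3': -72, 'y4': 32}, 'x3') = -72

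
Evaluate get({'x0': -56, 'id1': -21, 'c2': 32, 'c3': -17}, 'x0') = -56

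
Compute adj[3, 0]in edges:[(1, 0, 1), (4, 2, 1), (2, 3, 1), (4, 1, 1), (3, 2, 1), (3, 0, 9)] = 9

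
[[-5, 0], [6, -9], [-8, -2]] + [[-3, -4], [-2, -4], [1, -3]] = [[-8, -4], [4, -13], [-7, -5]]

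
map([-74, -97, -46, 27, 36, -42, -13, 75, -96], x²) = (-74)²=5476, (-97)²=9409, (-46)²=2116, (27)²=729, (36)²=1296, (-42)²=1764, (-13)²=169, (75)²=5625, (-96)²=9216
= [5476, 9409, 2116, 729, 1296, 1764, 169, 5625, 9216]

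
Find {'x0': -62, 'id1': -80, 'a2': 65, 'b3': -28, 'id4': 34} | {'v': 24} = {'x0': -62, 'id1': -80, 'a2': 65, 'b3': -28, 'id4': 34, 'v': 24}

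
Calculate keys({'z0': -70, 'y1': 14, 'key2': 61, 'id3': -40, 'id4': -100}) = ['z0', 'y1', 'key2', 'id3', 'id4']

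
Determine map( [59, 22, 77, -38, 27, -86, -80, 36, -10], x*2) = 59*2=118, 22*2=44, 77*2=154, -38*2=-76, 27*2=54, -86*2=-172, -80*2=-160, 36*2=72, -10*2=-20
= [118, 44, 154, -76, 54, -172, -160, 72, -20]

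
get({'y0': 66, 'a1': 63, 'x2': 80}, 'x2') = 80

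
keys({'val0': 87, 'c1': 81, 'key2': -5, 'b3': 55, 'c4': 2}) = ['val0', 'c1', 'key2', 'b3', 'c4']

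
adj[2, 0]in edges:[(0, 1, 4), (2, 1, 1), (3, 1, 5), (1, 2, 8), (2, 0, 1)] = 1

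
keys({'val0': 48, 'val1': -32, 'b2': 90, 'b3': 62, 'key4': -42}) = ['val0', 'val1', 'b2', 'b3', 'key4']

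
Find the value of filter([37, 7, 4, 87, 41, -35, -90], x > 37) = keep x where x > 37: 37✗, 7✗, 4✗, 87✓, 41✓, -35✗, -90✗
= [87, 41]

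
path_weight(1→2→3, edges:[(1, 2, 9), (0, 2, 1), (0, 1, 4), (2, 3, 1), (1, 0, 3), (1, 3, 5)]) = w(1→2)=9 + w(2→3)=1
= 10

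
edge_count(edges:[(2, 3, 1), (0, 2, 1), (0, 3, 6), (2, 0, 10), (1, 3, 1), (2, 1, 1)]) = 6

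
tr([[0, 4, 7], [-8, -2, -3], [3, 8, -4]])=diagonal: 0 + (-2) + (-4)
= -6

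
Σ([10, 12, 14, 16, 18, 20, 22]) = 112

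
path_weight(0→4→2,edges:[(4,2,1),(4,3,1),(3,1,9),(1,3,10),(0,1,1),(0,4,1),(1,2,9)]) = 2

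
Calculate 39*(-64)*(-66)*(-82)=-13508352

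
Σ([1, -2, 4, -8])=-5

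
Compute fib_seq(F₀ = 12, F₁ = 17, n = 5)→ [12, 17, 29, 46, 75]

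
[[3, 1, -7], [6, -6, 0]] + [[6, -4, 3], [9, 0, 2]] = [[9, -3, -4], [15, -6, 2]]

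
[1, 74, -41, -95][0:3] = [1, 74, -41]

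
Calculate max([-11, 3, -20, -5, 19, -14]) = 19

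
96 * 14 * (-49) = -65856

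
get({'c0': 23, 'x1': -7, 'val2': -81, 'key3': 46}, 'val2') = -81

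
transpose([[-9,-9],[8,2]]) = [[-9, 8], [-9, 2]]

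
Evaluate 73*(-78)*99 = -563706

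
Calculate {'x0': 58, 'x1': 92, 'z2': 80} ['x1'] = 92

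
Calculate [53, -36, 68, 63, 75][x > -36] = keep x where x > -36: 53✓, -36✗, 68✓, 63✓, 75✓
= [53, 68, 63, 75]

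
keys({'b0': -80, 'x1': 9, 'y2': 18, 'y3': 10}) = ['b0', 'x1', 'y2', 'y3']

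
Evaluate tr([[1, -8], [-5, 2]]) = diagonal: 1 + 2
= 3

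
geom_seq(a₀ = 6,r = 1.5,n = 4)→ a_0 = 6*1.5^0 = 6.0
a_1 = 6*1.5^1 = 9.0
a_2 = 6*1.5^2 = 13.5
...
= [6.0, 9.0, 13.5, 20.25]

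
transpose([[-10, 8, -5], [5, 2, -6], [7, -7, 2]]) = [[-10, 5, 7], [8, 2, -7], [-5, -6, 2]]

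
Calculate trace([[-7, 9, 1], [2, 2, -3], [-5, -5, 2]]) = diagonal: (-7) + 2 + 2
= -3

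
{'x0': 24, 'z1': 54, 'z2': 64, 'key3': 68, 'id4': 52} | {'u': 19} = {'x0': 24, 'z1': 54, 'z2': 64, 'key3': 68, 'id4': 52, 'u': 19}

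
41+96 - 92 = 45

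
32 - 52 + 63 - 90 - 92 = -139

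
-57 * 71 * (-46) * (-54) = -10052748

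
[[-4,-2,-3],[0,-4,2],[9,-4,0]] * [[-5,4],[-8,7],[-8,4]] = [[60, -42], [16, -20], [-13, 8]]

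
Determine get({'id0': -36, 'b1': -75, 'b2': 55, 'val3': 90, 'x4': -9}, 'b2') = 55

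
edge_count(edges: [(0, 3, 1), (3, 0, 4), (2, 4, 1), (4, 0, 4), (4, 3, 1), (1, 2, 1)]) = 6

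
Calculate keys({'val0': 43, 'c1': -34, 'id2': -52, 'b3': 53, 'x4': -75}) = ['val0', 'c1', 'id2', 'b3', 'x4']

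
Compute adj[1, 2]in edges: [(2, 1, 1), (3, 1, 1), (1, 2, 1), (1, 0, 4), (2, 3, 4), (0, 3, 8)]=1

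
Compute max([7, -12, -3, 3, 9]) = 9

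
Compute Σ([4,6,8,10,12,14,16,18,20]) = 4 + 6 + 8 + 10 + 12 + 14 + 16 + 18 + 20
= 108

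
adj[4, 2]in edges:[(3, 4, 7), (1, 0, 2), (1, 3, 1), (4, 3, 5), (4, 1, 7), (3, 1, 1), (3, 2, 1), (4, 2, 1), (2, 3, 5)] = 1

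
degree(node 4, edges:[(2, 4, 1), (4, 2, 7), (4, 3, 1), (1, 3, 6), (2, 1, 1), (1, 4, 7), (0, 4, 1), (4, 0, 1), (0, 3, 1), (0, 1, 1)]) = 6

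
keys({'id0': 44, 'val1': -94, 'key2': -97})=['id0', 'val1', 'key2']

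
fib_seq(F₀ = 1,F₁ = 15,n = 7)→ [1, 15, 16, 31, 47, 78, 125]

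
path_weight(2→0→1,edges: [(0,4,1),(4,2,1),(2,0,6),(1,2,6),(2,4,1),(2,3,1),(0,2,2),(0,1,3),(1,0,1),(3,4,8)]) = 9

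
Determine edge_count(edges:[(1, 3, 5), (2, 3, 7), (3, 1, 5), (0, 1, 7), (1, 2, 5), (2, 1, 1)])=6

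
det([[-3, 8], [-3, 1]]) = 21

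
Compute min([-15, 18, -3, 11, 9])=-15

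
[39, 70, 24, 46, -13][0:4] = [39, 70, 24, 46]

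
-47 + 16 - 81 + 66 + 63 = 17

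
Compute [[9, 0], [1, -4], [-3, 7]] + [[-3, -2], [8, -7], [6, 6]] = [[6, -2], [9, -11], [3, 13]]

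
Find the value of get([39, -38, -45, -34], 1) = -38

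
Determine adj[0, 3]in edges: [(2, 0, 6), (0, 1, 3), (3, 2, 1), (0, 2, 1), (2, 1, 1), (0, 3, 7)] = 7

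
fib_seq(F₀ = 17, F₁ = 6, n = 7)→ [17, 6, 23, 29, 52, 81, 133]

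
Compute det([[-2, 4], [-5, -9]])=38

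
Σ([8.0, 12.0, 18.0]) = 8.0 + 12.0 + 18.0
= 38.0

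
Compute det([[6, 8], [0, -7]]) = -42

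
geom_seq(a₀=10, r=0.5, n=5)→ a_0 = 10*0.5^0 = 10.0
a_1 = 10*0.5^1 = 5.0
a_2 = 10*0.5^2 = 2.5
...
= [10.0, 5.0, 2.5, 1.25, 0.625]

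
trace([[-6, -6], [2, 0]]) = diagonal: (-6) + 0
= -6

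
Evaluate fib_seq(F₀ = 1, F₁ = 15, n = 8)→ F_2 = F_1 + F_0 = 16
F_3 = F_2 + F_1 = 31
F_4 = F_3 + F_2 = 47
...
= [1, 15, 16, 31, 47, 78, 125, 203]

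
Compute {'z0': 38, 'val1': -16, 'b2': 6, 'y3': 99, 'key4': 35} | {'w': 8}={'z0': 38, 'val1': -16, 'b2': 6, 'y3': 99, 'key4': 35, 'w': 8}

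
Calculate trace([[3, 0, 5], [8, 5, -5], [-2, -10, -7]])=1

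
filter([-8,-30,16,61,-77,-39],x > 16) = keep x where x > 16: -8✗, -30✗, 16✗, 61✓, -77✗, -39✗
= [61]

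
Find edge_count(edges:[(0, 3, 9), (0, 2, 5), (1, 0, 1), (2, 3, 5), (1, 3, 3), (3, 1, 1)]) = 6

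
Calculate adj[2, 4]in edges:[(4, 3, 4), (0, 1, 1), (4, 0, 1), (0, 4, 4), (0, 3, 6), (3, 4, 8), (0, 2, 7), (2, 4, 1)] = 1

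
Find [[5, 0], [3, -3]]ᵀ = [[5, 3], [0, -3]]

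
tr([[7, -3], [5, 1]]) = 8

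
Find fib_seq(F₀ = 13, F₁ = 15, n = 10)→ F_2 = F_1 + F_0 = 28
F_3 = F_2 + F_1 = 43
F_4 = F_3 + F_2 = 71
...
= [13, 15, 28, 43, 71, 114, 185, 299, 484, 783]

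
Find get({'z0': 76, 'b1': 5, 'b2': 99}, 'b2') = 99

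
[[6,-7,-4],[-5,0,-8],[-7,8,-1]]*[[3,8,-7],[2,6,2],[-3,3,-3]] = C[0][0] = (6)*(3) + (-7)*(2) + (-4)*(-3) = 16
C[0][1] = (6)*(8) + (-7)*(6) + (-4)*(3) = -6
C[0][2] = (6)*(-7) + (-7)*(2) + (-4)*(-3) = -44
C[1][0] = (-5)*(3) + (0)*(2) + (-8)*(-3) = 9
C[1][1] = (-5)*(8) + (0)*(6) + (-8)*(3) = -64
C[1][2] = (-5)*(-7) + (0)*(2) + (-8)*(-3) = 59
... (3 more cells)
= [[16, -6, -44], [9, -64, 59], [-2, -11, 68]]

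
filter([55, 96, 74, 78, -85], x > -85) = keep x where x > -85: 55✓, 96✓, 74✓, 78✓, -85✗
= [55, 96, 74, 78]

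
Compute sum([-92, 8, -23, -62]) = -169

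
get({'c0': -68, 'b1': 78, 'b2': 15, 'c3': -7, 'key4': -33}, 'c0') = -68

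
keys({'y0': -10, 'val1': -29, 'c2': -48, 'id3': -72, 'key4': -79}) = ['y0', 'val1', 'c2', 'id3', 'key4']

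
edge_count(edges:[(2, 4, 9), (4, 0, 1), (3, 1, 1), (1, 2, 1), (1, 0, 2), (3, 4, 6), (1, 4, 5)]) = 7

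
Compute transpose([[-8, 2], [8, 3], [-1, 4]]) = [[-8, 8, -1], [2, 3, 4]]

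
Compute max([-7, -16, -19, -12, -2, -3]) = -2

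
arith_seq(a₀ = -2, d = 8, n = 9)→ a_0 = -2 + 0*8 = -2
a_1 = -2 + 1*8 = 6
a_2 = -2 + 2*8 = 14
...
= [-2, 6, 14, 22, 30, 38, 46, 54, 62]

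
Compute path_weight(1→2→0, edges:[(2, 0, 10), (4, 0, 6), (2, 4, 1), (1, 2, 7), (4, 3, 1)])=17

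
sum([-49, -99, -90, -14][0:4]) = slice → [-49, -99, -90, -14]
(-49) + (-99) + (-90) + (-14)
= -252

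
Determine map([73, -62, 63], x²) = (73)²=5329, (-62)²=3844, (63)²=3969
= [5329, 3844, 3969]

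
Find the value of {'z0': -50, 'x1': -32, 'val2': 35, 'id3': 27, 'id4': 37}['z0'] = -50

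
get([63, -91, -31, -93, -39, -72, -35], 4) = -39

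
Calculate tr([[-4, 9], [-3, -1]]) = diagonal: (-4) + (-1)
= -5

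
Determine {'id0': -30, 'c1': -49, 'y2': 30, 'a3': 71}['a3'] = 71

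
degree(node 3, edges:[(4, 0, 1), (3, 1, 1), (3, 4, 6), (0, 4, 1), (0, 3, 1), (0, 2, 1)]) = 3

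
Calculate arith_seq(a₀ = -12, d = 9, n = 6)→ a_0 = -12 + 0*9 = -12
a_1 = -12 + 1*9 = -3
a_2 = -12 + 2*9 = 6
...
= [-12, -3, 6, 15, 24, 33]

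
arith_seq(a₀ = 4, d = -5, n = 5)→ [4, -1, -6, -11, -16]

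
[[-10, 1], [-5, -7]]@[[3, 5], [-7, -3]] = [[-37, -53], [34, -4]]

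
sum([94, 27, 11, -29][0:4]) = slice → [94, 27, 11, -29]
94 + 27 + 11 + (-29)
= 103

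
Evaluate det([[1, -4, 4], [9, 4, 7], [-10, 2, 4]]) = (1)*(1)*det([[4, 7], [2, 4]]) + (-1)*(-4)*det([[9, 7], [-10, 4]]) + (1)*(4)*det([[9, 4], [-10, 2]])
= 2 + 424 + 232
= 658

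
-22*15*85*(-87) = 2440350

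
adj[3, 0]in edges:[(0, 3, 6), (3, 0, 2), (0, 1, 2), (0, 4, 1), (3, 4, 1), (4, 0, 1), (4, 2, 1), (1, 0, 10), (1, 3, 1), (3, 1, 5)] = 2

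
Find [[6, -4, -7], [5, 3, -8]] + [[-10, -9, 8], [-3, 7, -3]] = [[-4, -13, 1], [2, 10, -11]]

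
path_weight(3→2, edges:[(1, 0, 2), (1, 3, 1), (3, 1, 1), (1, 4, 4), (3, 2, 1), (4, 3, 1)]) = 1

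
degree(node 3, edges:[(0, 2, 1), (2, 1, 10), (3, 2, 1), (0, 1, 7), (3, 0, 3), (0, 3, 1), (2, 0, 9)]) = 3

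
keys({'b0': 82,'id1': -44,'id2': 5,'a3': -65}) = ['b0', 'id1', 'id2', 'a3']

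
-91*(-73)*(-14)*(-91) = 8463182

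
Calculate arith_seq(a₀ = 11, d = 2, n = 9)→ [11, 13, 15, 17, 19, 21, 23, 25, 27]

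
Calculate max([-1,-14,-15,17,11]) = 17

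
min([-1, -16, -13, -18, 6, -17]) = -18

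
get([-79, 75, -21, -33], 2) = -21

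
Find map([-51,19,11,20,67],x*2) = -51*2=-102, 19*2=38, 11*2=22, 20*2=40, 67*2=134
= [-102, 38, 22, 40, 134]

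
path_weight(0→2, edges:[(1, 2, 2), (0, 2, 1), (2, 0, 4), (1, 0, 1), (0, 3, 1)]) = 1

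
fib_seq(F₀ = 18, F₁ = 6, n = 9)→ [18, 6, 24, 30, 54, 84, 138, 222, 360]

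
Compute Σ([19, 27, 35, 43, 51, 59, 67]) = 301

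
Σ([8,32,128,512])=680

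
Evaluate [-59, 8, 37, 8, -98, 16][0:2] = [-59, 8]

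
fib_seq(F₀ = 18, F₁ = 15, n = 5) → F_2 = F_1 + F_0 = 33
F_3 = F_2 + F_1 = 48
F_4 = F_3 + F_2 = 81
= [18, 15, 33, 48, 81]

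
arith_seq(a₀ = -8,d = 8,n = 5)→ [-8, 0, 8, 16, 24]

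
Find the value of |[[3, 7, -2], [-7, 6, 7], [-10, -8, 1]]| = -487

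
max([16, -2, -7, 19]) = 19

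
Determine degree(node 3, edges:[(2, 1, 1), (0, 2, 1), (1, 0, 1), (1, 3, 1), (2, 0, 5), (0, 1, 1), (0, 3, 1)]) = incident: (1,3), (0,3)
= 2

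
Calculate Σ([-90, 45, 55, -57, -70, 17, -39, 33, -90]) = -196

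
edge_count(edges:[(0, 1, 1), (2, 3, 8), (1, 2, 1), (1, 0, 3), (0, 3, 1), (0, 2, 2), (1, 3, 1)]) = 7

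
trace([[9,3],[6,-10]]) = diagonal: 9 + (-10)
= -1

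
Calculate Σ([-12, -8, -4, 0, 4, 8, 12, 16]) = (-12) + (-8) + (-4) + 0 + 4 + 8 + 12 + 16
= 16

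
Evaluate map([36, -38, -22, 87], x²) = (36)²=1296, (-38)²=1444, (-22)²=484, (87)²=7569
= [1296, 1444, 484, 7569]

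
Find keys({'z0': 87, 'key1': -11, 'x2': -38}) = ['z0', 'key1', 'x2']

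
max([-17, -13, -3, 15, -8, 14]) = 15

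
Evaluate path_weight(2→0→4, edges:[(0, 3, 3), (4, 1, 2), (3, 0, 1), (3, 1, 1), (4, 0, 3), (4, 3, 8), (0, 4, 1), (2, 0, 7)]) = w(2→0)=7 + w(0→4)=1
= 8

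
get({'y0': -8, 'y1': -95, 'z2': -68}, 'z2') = -68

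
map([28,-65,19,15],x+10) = [38, -55, 29, 25]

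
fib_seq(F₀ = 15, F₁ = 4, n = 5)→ [15, 4, 19, 23, 42]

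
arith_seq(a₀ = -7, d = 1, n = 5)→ a_0 = -7 + 0*1 = -7
a_1 = -7 + 1*1 = -6
a_2 = -7 + 2*1 = -5
...
= [-7, -6, -5, -4, -3]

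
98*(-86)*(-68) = 573104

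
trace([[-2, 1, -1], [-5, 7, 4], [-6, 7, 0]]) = 5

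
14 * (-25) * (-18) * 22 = 138600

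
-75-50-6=-131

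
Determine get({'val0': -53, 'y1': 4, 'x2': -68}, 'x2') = -68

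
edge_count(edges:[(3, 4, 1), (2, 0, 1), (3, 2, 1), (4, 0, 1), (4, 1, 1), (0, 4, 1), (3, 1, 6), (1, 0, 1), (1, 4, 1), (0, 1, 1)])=10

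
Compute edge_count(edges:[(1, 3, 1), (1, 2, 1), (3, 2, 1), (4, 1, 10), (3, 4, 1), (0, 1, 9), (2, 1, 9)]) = 7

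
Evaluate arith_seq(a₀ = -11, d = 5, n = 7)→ a_0 = -11 + 0*5 = -11
a_1 = -11 + 1*5 = -6
a_2 = -11 + 2*5 = -1
...
= [-11, -6, -1, 4, 9, 14, 19]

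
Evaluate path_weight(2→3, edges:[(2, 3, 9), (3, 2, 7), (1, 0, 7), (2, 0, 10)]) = w(2→3)=9
= 9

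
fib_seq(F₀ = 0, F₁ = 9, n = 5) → F_2 = F_1 + F_0 = 9
F_3 = F_2 + F_1 = 18
F_4 = F_3 + F_2 = 27
= [0, 9, 9, 18, 27]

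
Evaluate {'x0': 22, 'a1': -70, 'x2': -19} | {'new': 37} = {'x0': 22, 'a1': -70, 'x2': -19, 'new': 37}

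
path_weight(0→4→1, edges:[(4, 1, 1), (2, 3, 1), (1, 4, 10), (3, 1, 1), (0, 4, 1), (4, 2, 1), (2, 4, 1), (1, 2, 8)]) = 2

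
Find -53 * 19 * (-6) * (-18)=-108756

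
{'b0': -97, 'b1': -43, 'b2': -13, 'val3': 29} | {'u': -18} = {'b0': -97, 'b1': -43, 'b2': -13, 'val3': 29, 'u': -18}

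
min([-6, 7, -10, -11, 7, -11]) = -11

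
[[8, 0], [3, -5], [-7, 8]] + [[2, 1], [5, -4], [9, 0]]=[[10, 1], [8, -9], [2, 8]]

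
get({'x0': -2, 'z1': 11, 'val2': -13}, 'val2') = -13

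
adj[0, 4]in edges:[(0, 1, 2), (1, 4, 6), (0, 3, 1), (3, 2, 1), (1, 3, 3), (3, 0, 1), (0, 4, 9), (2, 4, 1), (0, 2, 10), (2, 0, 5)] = 9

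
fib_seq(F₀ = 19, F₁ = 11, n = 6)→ F_2 = F_1 + F_0 = 30
F_3 = F_2 + F_1 = 41
F_4 = F_3 + F_2 = 71
...
= [19, 11, 30, 41, 71, 112]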